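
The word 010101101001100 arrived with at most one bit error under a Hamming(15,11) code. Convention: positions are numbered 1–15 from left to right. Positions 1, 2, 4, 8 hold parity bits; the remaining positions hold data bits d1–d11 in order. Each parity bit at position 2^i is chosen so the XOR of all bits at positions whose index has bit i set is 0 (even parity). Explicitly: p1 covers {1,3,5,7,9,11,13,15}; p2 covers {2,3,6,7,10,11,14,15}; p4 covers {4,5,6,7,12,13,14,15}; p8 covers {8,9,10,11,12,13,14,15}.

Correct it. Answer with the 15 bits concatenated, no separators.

010101101001101

s1 (pos 1,3,5,7,9,11,13,15): 0⊕0⊕0⊕1⊕1⊕0⊕1⊕0 = 1
s2 (pos 2,3,6,7,10,11,14,15): 1⊕0⊕1⊕1⊕0⊕0⊕0⊕0 = 1
s4 (pos 4,5,6,7,12,13,14,15): 1⊕0⊕1⊕1⊕1⊕1⊕0⊕0 = 1
s8 (pos 8,9,10,11,12,13,14,15): 0⊕1⊕0⊕0⊕1⊕1⊕0⊕0 = 1
Syndrome s8…s1 = 1111 → error at position 15.
Flip position 15: 010101101001100 → 010101101001101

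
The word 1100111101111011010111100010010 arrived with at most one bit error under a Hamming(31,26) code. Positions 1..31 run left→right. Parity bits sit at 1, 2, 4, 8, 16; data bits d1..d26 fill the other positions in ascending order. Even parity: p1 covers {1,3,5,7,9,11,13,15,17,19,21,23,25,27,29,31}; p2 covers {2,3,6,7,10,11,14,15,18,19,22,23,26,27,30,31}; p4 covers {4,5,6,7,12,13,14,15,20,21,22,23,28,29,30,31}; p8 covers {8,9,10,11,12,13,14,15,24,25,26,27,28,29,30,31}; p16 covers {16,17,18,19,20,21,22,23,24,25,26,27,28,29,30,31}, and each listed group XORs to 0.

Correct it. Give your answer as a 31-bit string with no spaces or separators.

s1 (pos 1,3,5,7,9,11,13,15,17,19,21,23,25,27,29,31): 1⊕0⊕1⊕1⊕0⊕1⊕1⊕1⊕0⊕0⊕1⊕1⊕0⊕1⊕0⊕0 = 1
s2 (pos 2,3,6,7,10,11,14,15,18,19,22,23,26,27,30,31): 1⊕0⊕1⊕1⊕1⊕1⊕0⊕1⊕1⊕0⊕1⊕1⊕0⊕1⊕1⊕0 = 1
s4 (pos 4,5,6,7,12,13,14,15,20,21,22,23,28,29,30,31): 0⊕1⊕1⊕1⊕1⊕1⊕0⊕1⊕1⊕1⊕1⊕1⊕0⊕0⊕1⊕0 = 1
s8 (pos 8,9,10,11,12,13,14,15,24,25,26,27,28,29,30,31): 1⊕0⊕1⊕1⊕1⊕1⊕0⊕1⊕0⊕0⊕0⊕1⊕0⊕0⊕1⊕0 = 0
s16 (pos 16,17,18,19,20,21,22,23,24,25,26,27,28,29,30,31): 1⊕0⊕1⊕0⊕1⊕1⊕1⊕1⊕0⊕0⊕0⊕1⊕0⊕0⊕1⊕0 = 0
Syndrome s16…s1 = 00111 → error at position 7.
Flip position 7: 1100111101111011010111100010010 → 1100110101111011010111100010010

1100110101111011010111100010010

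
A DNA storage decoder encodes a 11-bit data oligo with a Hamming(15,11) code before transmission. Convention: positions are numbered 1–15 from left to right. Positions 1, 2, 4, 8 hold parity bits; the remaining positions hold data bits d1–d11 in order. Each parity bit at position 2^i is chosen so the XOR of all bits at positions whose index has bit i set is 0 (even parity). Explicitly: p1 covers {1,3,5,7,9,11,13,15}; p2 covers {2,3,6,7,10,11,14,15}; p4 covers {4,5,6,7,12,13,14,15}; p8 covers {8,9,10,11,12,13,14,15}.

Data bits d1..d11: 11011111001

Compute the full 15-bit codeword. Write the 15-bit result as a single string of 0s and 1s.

011010111111001

Place data at non-parity positions: p1 p2 1 p4 1 0 1 p8 1 1 1 1 0 0 1
p1 (pos 1,3,5,7,9,11,13,15): XOR of data positions = 1⊕1⊕1⊕1⊕1⊕0⊕1 = 0
p2 (pos 2,3,6,7,10,11,14,15): XOR of data positions = 1⊕0⊕1⊕1⊕1⊕0⊕1 = 1
p4 (pos 4,5,6,7,12,13,14,15): XOR of data positions = 1⊕0⊕1⊕1⊕0⊕0⊕1 = 0
p8 (pos 8,9,10,11,12,13,14,15): XOR of data positions = 1⊕1⊕1⊕1⊕0⊕0⊕1 = 1
Codeword: 011010111111001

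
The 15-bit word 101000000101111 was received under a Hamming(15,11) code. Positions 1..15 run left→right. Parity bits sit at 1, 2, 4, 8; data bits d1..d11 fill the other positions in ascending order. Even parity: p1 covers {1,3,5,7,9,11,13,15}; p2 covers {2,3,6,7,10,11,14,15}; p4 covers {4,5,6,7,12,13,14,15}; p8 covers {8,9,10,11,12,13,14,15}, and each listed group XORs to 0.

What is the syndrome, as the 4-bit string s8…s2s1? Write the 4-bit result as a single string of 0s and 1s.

1000

s1 (pos 1,3,5,7,9,11,13,15): 1⊕1⊕0⊕0⊕0⊕0⊕1⊕1 = 0
s2 (pos 2,3,6,7,10,11,14,15): 0⊕1⊕0⊕0⊕1⊕0⊕1⊕1 = 0
s4 (pos 4,5,6,7,12,13,14,15): 0⊕0⊕0⊕0⊕1⊕1⊕1⊕1 = 0
s8 (pos 8,9,10,11,12,13,14,15): 0⊕0⊕1⊕0⊕1⊕1⊕1⊕1 = 1
Syndrome s8…s1 = 1000 → error at position 8.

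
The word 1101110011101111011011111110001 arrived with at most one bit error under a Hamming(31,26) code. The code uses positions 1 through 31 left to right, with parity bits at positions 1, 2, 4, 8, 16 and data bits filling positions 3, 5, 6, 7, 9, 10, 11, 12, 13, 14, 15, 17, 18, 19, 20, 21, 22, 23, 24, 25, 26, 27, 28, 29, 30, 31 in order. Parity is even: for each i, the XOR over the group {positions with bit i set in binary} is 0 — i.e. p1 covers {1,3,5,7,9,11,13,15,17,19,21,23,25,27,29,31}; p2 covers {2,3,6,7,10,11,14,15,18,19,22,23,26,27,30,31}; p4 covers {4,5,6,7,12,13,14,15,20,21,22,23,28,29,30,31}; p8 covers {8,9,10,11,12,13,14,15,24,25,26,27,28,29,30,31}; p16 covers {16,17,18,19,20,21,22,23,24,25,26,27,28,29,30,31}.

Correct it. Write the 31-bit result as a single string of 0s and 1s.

1101110011101111011011111010001

s1 (pos 1,3,5,7,9,11,13,15,17,19,21,23,25,27,29,31): 1⊕0⊕1⊕0⊕1⊕1⊕1⊕1⊕0⊕1⊕1⊕1⊕1⊕1⊕0⊕1 = 0
s2 (pos 2,3,6,7,10,11,14,15,18,19,22,23,26,27,30,31): 1⊕0⊕1⊕0⊕1⊕1⊕1⊕1⊕1⊕1⊕1⊕1⊕1⊕1⊕0⊕1 = 1
s4 (pos 4,5,6,7,12,13,14,15,20,21,22,23,28,29,30,31): 1⊕1⊕1⊕0⊕0⊕1⊕1⊕1⊕0⊕1⊕1⊕1⊕0⊕0⊕0⊕1 = 0
s8 (pos 8,9,10,11,12,13,14,15,24,25,26,27,28,29,30,31): 0⊕1⊕1⊕1⊕0⊕1⊕1⊕1⊕1⊕1⊕1⊕1⊕0⊕0⊕0⊕1 = 1
s16 (pos 16,17,18,19,20,21,22,23,24,25,26,27,28,29,30,31): 1⊕0⊕1⊕1⊕0⊕1⊕1⊕1⊕1⊕1⊕1⊕1⊕0⊕0⊕0⊕1 = 1
Syndrome s16…s1 = 11010 → error at position 26.
Flip position 26: 1101110011101111011011111110001 → 1101110011101111011011111010001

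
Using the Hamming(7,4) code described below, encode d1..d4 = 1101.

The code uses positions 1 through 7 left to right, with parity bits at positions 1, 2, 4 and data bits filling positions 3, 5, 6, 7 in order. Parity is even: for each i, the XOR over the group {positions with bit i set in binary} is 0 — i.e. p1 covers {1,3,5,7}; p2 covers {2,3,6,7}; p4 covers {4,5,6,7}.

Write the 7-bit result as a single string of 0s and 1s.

1010101

Place data at non-parity positions: p1 p2 1 p4 1 0 1
p1 (pos 1,3,5,7): XOR of data positions = 1⊕1⊕1 = 1
p2 (pos 2,3,6,7): XOR of data positions = 1⊕0⊕1 = 0
p4 (pos 4,5,6,7): XOR of data positions = 1⊕0⊕1 = 0
Codeword: 1010101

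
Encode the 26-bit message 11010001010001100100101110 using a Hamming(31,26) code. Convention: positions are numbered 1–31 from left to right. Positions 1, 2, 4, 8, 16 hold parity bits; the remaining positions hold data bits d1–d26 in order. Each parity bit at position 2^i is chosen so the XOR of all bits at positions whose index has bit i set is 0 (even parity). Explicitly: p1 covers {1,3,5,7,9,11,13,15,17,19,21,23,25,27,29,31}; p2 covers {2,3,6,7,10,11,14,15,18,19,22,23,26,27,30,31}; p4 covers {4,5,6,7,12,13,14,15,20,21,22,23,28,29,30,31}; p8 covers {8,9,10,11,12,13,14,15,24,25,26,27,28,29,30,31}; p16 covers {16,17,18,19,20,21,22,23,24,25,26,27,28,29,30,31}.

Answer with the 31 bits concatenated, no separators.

Place data at non-parity positions: p1 p2 1 p4 1 0 1 p8 0 0 0 1 0 1 0 p16 0 0 1 1 0 0 1 0 0 1 0 1 1 1 0
p1 (pos 1,3,5,7,9,11,13,15,17,19,21,23,25,27,29,31): XOR of data positions = 1⊕1⊕1⊕0⊕0⊕0⊕0⊕0⊕1⊕0⊕1⊕0⊕0⊕1⊕0 = 0
p2 (pos 2,3,6,7,10,11,14,15,18,19,22,23,26,27,30,31): XOR of data positions = 1⊕0⊕1⊕0⊕0⊕1⊕0⊕0⊕1⊕0⊕1⊕1⊕0⊕1⊕0 = 1
p4 (pos 4,5,6,7,12,13,14,15,20,21,22,23,28,29,30,31): XOR of data positions = 1⊕0⊕1⊕1⊕0⊕1⊕0⊕1⊕0⊕0⊕1⊕1⊕1⊕1⊕0 = 1
p8 (pos 8,9,10,11,12,13,14,15,24,25,26,27,28,29,30,31): XOR of data positions = 0⊕0⊕0⊕1⊕0⊕1⊕0⊕0⊕0⊕1⊕0⊕1⊕1⊕1⊕0 = 0
p16 (pos 16,17,18,19,20,21,22,23,24,25,26,27,28,29,30,31): XOR of data positions = 0⊕0⊕1⊕1⊕0⊕0⊕1⊕0⊕0⊕1⊕0⊕1⊕1⊕1⊕0 = 1
Codeword: 0111101000010101001100100101110

0111101000010101001100100101110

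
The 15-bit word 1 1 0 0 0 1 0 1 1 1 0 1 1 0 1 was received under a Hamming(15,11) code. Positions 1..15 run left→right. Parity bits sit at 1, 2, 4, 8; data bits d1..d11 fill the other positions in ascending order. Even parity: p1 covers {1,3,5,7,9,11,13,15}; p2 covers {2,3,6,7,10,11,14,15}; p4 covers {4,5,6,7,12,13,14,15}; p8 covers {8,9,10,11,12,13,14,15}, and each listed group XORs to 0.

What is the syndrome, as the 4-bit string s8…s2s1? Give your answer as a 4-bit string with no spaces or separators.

s1 (pos 1,3,5,7,9,11,13,15): 1⊕0⊕0⊕0⊕1⊕0⊕1⊕1 = 0
s2 (pos 2,3,6,7,10,11,14,15): 1⊕0⊕1⊕0⊕1⊕0⊕0⊕1 = 0
s4 (pos 4,5,6,7,12,13,14,15): 0⊕0⊕1⊕0⊕1⊕1⊕0⊕1 = 0
s8 (pos 8,9,10,11,12,13,14,15): 1⊕1⊕1⊕0⊕1⊕1⊕0⊕1 = 0
Syndrome s8…s1 = 0000 → no error.

0000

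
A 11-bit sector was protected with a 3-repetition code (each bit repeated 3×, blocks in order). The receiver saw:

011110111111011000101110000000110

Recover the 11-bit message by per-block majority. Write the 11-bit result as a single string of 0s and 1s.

11111011001

Block 1 (011): 2 ones → 1
Block 2 (110): 2 ones → 1
Block 3 (111): 3 ones → 1
Block 4 (111): 3 ones → 1
Block 5 (011): 2 ones → 1
Block 6 (000): 0 ones → 0
Block 7 (101): 2 ones → 1
Block 8 (110): 2 ones → 1
Block 9 (000): 0 ones → 0
Block 10 (000): 0 ones → 0
Block 11 (110): 2 ones → 1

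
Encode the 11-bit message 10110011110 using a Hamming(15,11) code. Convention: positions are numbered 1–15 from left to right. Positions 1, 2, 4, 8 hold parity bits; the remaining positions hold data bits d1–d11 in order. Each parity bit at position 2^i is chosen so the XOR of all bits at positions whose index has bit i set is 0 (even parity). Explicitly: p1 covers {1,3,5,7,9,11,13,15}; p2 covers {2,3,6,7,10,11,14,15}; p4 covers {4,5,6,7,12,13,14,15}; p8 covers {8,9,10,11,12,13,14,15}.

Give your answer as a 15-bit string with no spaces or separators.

011101100011110

Place data at non-parity positions: p1 p2 1 p4 0 1 1 p8 0 0 1 1 1 1 0
p1 (pos 1,3,5,7,9,11,13,15): XOR of data positions = 1⊕0⊕1⊕0⊕1⊕1⊕0 = 0
p2 (pos 2,3,6,7,10,11,14,15): XOR of data positions = 1⊕1⊕1⊕0⊕1⊕1⊕0 = 1
p4 (pos 4,5,6,7,12,13,14,15): XOR of data positions = 0⊕1⊕1⊕1⊕1⊕1⊕0 = 1
p8 (pos 8,9,10,11,12,13,14,15): XOR of data positions = 0⊕0⊕1⊕1⊕1⊕1⊕0 = 0
Codeword: 011101100011110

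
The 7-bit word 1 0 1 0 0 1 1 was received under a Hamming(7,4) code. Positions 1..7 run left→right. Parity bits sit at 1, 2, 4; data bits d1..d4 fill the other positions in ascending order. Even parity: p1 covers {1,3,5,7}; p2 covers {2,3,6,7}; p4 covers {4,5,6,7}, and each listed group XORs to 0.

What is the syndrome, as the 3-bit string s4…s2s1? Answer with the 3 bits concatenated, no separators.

011

s1 (pos 1,3,5,7): 1⊕1⊕0⊕1 = 1
s2 (pos 2,3,6,7): 0⊕1⊕1⊕1 = 1
s4 (pos 4,5,6,7): 0⊕0⊕1⊕1 = 0
Syndrome s4…s1 = 011 → error at position 3.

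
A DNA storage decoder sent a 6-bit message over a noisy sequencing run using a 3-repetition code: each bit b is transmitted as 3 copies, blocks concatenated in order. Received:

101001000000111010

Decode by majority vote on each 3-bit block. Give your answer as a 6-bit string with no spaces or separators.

100010

Block 1 (101): 2 ones → 1
Block 2 (001): 1 one → 0
Block 3 (000): 0 ones → 0
Block 4 (000): 0 ones → 0
Block 5 (111): 3 ones → 1
Block 6 (010): 1 one → 0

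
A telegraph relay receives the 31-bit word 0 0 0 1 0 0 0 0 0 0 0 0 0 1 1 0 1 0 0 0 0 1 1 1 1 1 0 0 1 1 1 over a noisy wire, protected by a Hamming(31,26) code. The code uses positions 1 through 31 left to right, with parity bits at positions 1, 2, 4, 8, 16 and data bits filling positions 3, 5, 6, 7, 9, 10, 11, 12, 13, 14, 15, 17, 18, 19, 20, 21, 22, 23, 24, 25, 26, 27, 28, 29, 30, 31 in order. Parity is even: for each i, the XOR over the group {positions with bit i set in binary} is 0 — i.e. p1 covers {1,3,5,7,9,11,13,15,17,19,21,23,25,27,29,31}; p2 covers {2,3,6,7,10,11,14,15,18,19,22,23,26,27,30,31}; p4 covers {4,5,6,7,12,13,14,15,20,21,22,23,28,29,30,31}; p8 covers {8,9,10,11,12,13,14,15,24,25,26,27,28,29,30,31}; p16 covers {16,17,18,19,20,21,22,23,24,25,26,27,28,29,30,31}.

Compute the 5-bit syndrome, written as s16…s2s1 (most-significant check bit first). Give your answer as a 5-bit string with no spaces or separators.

10010

s1 (pos 1,3,5,7,9,11,13,15,17,19,21,23,25,27,29,31): 0⊕0⊕0⊕0⊕0⊕0⊕0⊕1⊕1⊕0⊕0⊕1⊕1⊕0⊕1⊕1 = 0
s2 (pos 2,3,6,7,10,11,14,15,18,19,22,23,26,27,30,31): 0⊕0⊕0⊕0⊕0⊕0⊕1⊕1⊕0⊕0⊕1⊕1⊕1⊕0⊕1⊕1 = 1
s4 (pos 4,5,6,7,12,13,14,15,20,21,22,23,28,29,30,31): 1⊕0⊕0⊕0⊕0⊕0⊕1⊕1⊕0⊕0⊕1⊕1⊕0⊕1⊕1⊕1 = 0
s8 (pos 8,9,10,11,12,13,14,15,24,25,26,27,28,29,30,31): 0⊕0⊕0⊕0⊕0⊕0⊕1⊕1⊕1⊕1⊕1⊕0⊕0⊕1⊕1⊕1 = 0
s16 (pos 16,17,18,19,20,21,22,23,24,25,26,27,28,29,30,31): 0⊕1⊕0⊕0⊕0⊕0⊕1⊕1⊕1⊕1⊕1⊕0⊕0⊕1⊕1⊕1 = 1
Syndrome s16…s1 = 10010 → error at position 18.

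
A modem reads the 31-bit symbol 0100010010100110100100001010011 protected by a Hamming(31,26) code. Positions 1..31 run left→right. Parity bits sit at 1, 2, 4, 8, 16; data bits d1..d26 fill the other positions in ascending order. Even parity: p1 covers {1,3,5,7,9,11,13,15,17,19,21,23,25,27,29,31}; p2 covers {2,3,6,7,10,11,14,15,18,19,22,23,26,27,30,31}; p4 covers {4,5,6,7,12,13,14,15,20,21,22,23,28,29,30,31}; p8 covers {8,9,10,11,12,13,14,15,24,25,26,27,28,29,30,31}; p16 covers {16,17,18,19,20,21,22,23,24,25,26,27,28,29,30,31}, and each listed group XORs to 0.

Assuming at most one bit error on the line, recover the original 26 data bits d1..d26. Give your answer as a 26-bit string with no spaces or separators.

s1 (pos 1,3,5,7,9,11,13,15,17,19,21,23,25,27,29,31): 0⊕0⊕0⊕0⊕1⊕1⊕0⊕1⊕1⊕0⊕0⊕0⊕1⊕1⊕0⊕1 = 1
s2 (pos 2,3,6,7,10,11,14,15,18,19,22,23,26,27,30,31): 1⊕0⊕1⊕0⊕0⊕1⊕1⊕1⊕0⊕0⊕0⊕0⊕0⊕1⊕1⊕1 = 0
s4 (pos 4,5,6,7,12,13,14,15,20,21,22,23,28,29,30,31): 0⊕0⊕1⊕0⊕0⊕0⊕1⊕1⊕1⊕0⊕0⊕0⊕0⊕0⊕1⊕1 = 0
s8 (pos 8,9,10,11,12,13,14,15,24,25,26,27,28,29,30,31): 0⊕1⊕0⊕1⊕0⊕0⊕1⊕1⊕0⊕1⊕0⊕1⊕0⊕0⊕1⊕1 = 0
s16 (pos 16,17,18,19,20,21,22,23,24,25,26,27,28,29,30,31): 0⊕1⊕0⊕0⊕1⊕0⊕0⊕0⊕0⊕1⊕0⊕1⊕0⊕0⊕1⊕1 = 0
Syndrome s16…s1 = 00001 → error at position 1.
Flip position 1: 0100010010100110100100001010011 → 1100010010100110100100001010011
Read data bits from positions 3,5,6,7,9,10,11,12,13,14,15,17,18,19,20,21,22,23,24,25,26,27,28,29,30,31: 00101010011100100001010011

00101010011100100001010011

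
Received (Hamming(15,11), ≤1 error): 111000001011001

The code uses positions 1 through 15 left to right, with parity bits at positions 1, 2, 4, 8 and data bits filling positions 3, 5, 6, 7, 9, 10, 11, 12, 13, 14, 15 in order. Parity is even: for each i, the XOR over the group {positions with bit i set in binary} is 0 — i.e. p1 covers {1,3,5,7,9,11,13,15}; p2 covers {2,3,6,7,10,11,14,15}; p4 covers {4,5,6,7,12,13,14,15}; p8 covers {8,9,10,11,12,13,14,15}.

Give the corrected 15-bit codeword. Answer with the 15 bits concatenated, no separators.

s1 (pos 1,3,5,7,9,11,13,15): 1⊕1⊕0⊕0⊕1⊕1⊕0⊕1 = 1
s2 (pos 2,3,6,7,10,11,14,15): 1⊕1⊕0⊕0⊕0⊕1⊕0⊕1 = 0
s4 (pos 4,5,6,7,12,13,14,15): 0⊕0⊕0⊕0⊕1⊕0⊕0⊕1 = 0
s8 (pos 8,9,10,11,12,13,14,15): 0⊕1⊕0⊕1⊕1⊕0⊕0⊕1 = 0
Syndrome s8…s1 = 0001 → error at position 1.
Flip position 1: 111000001011001 → 011000001011001

011000001011001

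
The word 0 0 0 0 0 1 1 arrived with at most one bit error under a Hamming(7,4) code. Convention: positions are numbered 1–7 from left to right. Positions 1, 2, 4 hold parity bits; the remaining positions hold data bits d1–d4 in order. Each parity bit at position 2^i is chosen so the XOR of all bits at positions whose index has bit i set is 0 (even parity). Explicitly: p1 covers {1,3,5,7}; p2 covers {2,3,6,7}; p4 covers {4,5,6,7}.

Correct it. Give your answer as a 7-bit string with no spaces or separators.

s1 (pos 1,3,5,7): 0⊕0⊕0⊕1 = 1
s2 (pos 2,3,6,7): 0⊕0⊕1⊕1 = 0
s4 (pos 4,5,6,7): 0⊕0⊕1⊕1 = 0
Syndrome s4…s1 = 001 → error at position 1.
Flip position 1: 0000011 → 1000011

1000011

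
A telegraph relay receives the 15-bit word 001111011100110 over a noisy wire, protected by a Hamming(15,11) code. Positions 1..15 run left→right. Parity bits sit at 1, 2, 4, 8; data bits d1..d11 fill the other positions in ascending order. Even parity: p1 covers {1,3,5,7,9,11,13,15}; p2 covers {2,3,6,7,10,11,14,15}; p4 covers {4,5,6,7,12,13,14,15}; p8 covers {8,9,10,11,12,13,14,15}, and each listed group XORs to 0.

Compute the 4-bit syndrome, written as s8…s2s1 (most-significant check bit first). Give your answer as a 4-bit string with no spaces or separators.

s1 (pos 1,3,5,7,9,11,13,15): 0⊕1⊕1⊕0⊕1⊕0⊕1⊕0 = 0
s2 (pos 2,3,6,7,10,11,14,15): 0⊕1⊕1⊕0⊕1⊕0⊕1⊕0 = 0
s4 (pos 4,5,6,7,12,13,14,15): 1⊕1⊕1⊕0⊕0⊕1⊕1⊕0 = 1
s8 (pos 8,9,10,11,12,13,14,15): 1⊕1⊕1⊕0⊕0⊕1⊕1⊕0 = 1
Syndrome s8…s1 = 1100 → error at position 12.

1100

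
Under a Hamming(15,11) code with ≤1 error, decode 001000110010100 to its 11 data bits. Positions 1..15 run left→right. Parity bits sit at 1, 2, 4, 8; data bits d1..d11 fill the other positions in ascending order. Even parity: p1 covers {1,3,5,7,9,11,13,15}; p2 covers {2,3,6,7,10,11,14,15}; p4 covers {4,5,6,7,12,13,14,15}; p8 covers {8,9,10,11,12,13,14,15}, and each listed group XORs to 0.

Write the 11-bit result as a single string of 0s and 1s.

s1 (pos 1,3,5,7,9,11,13,15): 0⊕1⊕0⊕1⊕0⊕1⊕1⊕0 = 0
s2 (pos 2,3,6,7,10,11,14,15): 0⊕1⊕0⊕1⊕0⊕1⊕0⊕0 = 1
s4 (pos 4,5,6,7,12,13,14,15): 0⊕0⊕0⊕1⊕0⊕1⊕0⊕0 = 0
s8 (pos 8,9,10,11,12,13,14,15): 1⊕0⊕0⊕1⊕0⊕1⊕0⊕0 = 1
Syndrome s8…s1 = 1010 → error at position 10.
Flip position 10: 001000110010100 → 001000110110100
Read data bits from positions 3,5,6,7,9,10,11,12,13,14,15: 10010110100

10010110100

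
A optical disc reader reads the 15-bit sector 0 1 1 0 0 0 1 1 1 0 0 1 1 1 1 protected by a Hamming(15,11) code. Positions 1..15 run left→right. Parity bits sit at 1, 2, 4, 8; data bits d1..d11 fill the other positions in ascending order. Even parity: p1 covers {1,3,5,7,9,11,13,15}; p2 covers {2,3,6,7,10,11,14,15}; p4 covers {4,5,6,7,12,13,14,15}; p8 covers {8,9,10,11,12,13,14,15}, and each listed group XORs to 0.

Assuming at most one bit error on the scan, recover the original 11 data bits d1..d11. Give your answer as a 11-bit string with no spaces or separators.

10001001111

s1 (pos 1,3,5,7,9,11,13,15): 0⊕1⊕0⊕1⊕1⊕0⊕1⊕1 = 1
s2 (pos 2,3,6,7,10,11,14,15): 1⊕1⊕0⊕1⊕0⊕0⊕1⊕1 = 1
s4 (pos 4,5,6,7,12,13,14,15): 0⊕0⊕0⊕1⊕1⊕1⊕1⊕1 = 1
s8 (pos 8,9,10,11,12,13,14,15): 1⊕1⊕0⊕0⊕1⊕1⊕1⊕1 = 0
Syndrome s8…s1 = 0111 → error at position 7.
Flip position 7: 011000111001111 → 011000011001111
Read data bits from positions 3,5,6,7,9,10,11,12,13,14,15: 10001001111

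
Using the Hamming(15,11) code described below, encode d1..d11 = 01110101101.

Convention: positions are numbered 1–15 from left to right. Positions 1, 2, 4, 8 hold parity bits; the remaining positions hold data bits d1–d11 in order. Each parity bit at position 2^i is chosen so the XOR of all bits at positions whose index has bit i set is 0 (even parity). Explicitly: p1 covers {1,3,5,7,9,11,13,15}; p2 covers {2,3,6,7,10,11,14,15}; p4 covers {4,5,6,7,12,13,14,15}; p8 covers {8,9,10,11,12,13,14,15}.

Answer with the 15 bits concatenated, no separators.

Place data at non-parity positions: p1 p2 0 p4 1 1 1 p8 0 1 0 1 1 0 1
p1 (pos 1,3,5,7,9,11,13,15): XOR of data positions = 0⊕1⊕1⊕0⊕0⊕1⊕1 = 0
p2 (pos 2,3,6,7,10,11,14,15): XOR of data positions = 0⊕1⊕1⊕1⊕0⊕0⊕1 = 0
p4 (pos 4,5,6,7,12,13,14,15): XOR of data positions = 1⊕1⊕1⊕1⊕1⊕0⊕1 = 0
p8 (pos 8,9,10,11,12,13,14,15): XOR of data positions = 0⊕1⊕0⊕1⊕1⊕0⊕1 = 0
Codeword: 000011100101101

000011100101101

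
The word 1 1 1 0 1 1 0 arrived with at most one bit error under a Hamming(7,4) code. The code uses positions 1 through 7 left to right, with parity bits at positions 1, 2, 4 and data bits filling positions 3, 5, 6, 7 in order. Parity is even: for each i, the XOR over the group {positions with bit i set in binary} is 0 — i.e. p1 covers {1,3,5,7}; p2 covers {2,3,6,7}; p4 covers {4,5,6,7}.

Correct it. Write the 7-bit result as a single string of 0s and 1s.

1100110

s1 (pos 1,3,5,7): 1⊕1⊕1⊕0 = 1
s2 (pos 2,3,6,7): 1⊕1⊕1⊕0 = 1
s4 (pos 4,5,6,7): 0⊕1⊕1⊕0 = 0
Syndrome s4…s1 = 011 → error at position 3.
Flip position 3: 1110110 → 1100110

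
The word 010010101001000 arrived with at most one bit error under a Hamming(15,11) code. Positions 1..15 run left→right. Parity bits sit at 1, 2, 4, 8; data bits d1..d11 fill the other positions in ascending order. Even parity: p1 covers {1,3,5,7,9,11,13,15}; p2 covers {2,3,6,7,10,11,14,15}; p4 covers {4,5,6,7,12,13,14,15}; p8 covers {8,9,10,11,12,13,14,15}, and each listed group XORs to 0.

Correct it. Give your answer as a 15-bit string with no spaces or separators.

010000101001000

s1 (pos 1,3,5,7,9,11,13,15): 0⊕0⊕1⊕1⊕1⊕0⊕0⊕0 = 1
s2 (pos 2,3,6,7,10,11,14,15): 1⊕0⊕0⊕1⊕0⊕0⊕0⊕0 = 0
s4 (pos 4,5,6,7,12,13,14,15): 0⊕1⊕0⊕1⊕1⊕0⊕0⊕0 = 1
s8 (pos 8,9,10,11,12,13,14,15): 0⊕1⊕0⊕0⊕1⊕0⊕0⊕0 = 0
Syndrome s8…s1 = 0101 → error at position 5.
Flip position 5: 010010101001000 → 010000101001000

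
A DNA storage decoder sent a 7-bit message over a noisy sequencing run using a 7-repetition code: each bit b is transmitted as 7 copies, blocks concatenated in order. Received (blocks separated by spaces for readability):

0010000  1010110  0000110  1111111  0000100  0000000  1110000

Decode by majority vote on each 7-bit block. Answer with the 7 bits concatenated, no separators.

0101000

Block 1 (0010000): 1 one → 0
Block 2 (1010110): 4 ones → 1
Block 3 (0000110): 2 ones → 0
Block 4 (1111111): 7 ones → 1
Block 5 (0000100): 1 one → 0
Block 6 (0000000): 0 ones → 0
Block 7 (1110000): 3 ones → 0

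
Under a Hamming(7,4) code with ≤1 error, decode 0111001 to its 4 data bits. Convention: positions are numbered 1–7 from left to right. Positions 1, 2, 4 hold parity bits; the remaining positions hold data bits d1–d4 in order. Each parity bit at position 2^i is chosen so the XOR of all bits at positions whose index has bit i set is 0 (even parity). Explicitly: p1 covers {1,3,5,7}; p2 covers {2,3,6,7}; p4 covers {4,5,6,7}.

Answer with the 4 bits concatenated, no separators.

s1 (pos 1,3,5,7): 0⊕1⊕0⊕1 = 0
s2 (pos 2,3,6,7): 1⊕1⊕0⊕1 = 1
s4 (pos 4,5,6,7): 1⊕0⊕0⊕1 = 0
Syndrome s4…s1 = 010 → error at position 2.
Flip position 2: 0111001 → 0011001
Read data bits from positions 3,5,6,7: 1001

1001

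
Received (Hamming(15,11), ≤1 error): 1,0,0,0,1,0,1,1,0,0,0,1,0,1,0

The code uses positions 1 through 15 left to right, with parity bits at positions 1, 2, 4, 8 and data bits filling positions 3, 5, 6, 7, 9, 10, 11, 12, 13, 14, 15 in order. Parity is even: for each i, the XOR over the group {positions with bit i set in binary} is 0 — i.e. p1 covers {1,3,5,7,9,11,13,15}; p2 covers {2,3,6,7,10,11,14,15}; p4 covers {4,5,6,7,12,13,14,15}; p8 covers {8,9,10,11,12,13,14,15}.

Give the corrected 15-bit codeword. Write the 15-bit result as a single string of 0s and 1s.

100010111001010

s1 (pos 1,3,5,7,9,11,13,15): 1⊕0⊕1⊕1⊕0⊕0⊕0⊕0 = 1
s2 (pos 2,3,6,7,10,11,14,15): 0⊕0⊕0⊕1⊕0⊕0⊕1⊕0 = 0
s4 (pos 4,5,6,7,12,13,14,15): 0⊕1⊕0⊕1⊕1⊕0⊕1⊕0 = 0
s8 (pos 8,9,10,11,12,13,14,15): 1⊕0⊕0⊕0⊕1⊕0⊕1⊕0 = 1
Syndrome s8…s1 = 1001 → error at position 9.
Flip position 9: 100010110001010 → 100010111001010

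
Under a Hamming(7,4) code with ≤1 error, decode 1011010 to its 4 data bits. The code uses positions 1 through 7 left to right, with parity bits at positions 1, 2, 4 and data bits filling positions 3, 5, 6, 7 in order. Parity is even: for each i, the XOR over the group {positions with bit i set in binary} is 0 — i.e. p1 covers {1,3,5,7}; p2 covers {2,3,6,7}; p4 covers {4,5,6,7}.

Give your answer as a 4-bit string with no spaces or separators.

s1 (pos 1,3,5,7): 1⊕1⊕0⊕0 = 0
s2 (pos 2,3,6,7): 0⊕1⊕1⊕0 = 0
s4 (pos 4,5,6,7): 1⊕0⊕1⊕0 = 0
Syndrome s4…s1 = 000 → no error.
Read data bits from positions 3,5,6,7: 1010

1010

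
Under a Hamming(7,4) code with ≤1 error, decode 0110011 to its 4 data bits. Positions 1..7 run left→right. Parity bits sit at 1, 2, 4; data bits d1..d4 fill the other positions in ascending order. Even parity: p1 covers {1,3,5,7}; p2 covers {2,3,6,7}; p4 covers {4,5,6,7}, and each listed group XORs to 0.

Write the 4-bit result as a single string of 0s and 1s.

1011

s1 (pos 1,3,5,7): 0⊕1⊕0⊕1 = 0
s2 (pos 2,3,6,7): 1⊕1⊕1⊕1 = 0
s4 (pos 4,5,6,7): 0⊕0⊕1⊕1 = 0
Syndrome s4…s1 = 000 → no error.
Read data bits from positions 3,5,6,7: 1011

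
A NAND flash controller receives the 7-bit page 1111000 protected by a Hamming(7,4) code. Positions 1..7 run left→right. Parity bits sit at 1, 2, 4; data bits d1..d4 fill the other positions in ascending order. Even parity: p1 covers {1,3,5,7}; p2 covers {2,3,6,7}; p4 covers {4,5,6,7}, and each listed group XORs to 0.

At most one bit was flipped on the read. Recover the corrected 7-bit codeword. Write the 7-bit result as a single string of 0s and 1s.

1110000

s1 (pos 1,3,5,7): 1⊕1⊕0⊕0 = 0
s2 (pos 2,3,6,7): 1⊕1⊕0⊕0 = 0
s4 (pos 4,5,6,7): 1⊕0⊕0⊕0 = 1
Syndrome s4…s1 = 100 → error at position 4.
Flip position 4: 1111000 → 1110000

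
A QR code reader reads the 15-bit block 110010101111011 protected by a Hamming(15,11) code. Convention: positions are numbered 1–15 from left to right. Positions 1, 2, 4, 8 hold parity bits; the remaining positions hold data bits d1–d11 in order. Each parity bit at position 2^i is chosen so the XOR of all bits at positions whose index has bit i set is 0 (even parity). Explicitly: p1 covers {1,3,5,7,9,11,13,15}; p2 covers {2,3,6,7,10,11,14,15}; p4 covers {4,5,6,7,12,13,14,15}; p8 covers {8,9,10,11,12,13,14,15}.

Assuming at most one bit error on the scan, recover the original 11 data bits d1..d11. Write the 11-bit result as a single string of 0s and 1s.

s1 (pos 1,3,5,7,9,11,13,15): 1⊕0⊕1⊕1⊕1⊕1⊕0⊕1 = 0
s2 (pos 2,3,6,7,10,11,14,15): 1⊕0⊕0⊕1⊕1⊕1⊕1⊕1 = 0
s4 (pos 4,5,6,7,12,13,14,15): 0⊕1⊕0⊕1⊕1⊕0⊕1⊕1 = 1
s8 (pos 8,9,10,11,12,13,14,15): 0⊕1⊕1⊕1⊕1⊕0⊕1⊕1 = 0
Syndrome s8…s1 = 0100 → error at position 4.
Flip position 4: 110010101111011 → 110110101111011
Read data bits from positions 3,5,6,7,9,10,11,12,13,14,15: 01011111011

01011111011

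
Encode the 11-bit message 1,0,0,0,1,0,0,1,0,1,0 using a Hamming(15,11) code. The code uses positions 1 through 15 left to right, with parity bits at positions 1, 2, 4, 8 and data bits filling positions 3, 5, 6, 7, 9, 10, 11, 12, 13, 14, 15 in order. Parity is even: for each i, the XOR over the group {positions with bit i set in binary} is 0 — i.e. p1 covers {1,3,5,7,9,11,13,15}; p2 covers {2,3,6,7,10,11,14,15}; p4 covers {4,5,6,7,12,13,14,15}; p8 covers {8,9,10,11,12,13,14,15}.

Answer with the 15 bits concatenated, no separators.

001000011001010

Place data at non-parity positions: p1 p2 1 p4 0 0 0 p8 1 0 0 1 0 1 0
p1 (pos 1,3,5,7,9,11,13,15): XOR of data positions = 1⊕0⊕0⊕1⊕0⊕0⊕0 = 0
p2 (pos 2,3,6,7,10,11,14,15): XOR of data positions = 1⊕0⊕0⊕0⊕0⊕1⊕0 = 0
p4 (pos 4,5,6,7,12,13,14,15): XOR of data positions = 0⊕0⊕0⊕1⊕0⊕1⊕0 = 0
p8 (pos 8,9,10,11,12,13,14,15): XOR of data positions = 1⊕0⊕0⊕1⊕0⊕1⊕0 = 1
Codeword: 001000011001010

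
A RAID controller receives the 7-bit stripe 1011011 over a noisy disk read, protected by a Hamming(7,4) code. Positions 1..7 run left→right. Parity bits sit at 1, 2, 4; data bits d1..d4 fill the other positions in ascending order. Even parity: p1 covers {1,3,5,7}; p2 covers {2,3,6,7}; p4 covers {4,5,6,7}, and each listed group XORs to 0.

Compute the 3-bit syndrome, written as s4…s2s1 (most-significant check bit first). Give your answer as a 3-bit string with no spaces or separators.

s1 (pos 1,3,5,7): 1⊕1⊕0⊕1 = 1
s2 (pos 2,3,6,7): 0⊕1⊕1⊕1 = 1
s4 (pos 4,5,6,7): 1⊕0⊕1⊕1 = 1
Syndrome s4…s1 = 111 → error at position 7.

111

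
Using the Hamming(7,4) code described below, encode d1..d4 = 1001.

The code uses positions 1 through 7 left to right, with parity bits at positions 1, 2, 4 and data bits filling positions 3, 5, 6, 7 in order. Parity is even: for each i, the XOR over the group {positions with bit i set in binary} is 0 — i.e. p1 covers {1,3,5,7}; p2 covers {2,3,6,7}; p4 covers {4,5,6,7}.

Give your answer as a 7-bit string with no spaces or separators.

0011001

Place data at non-parity positions: p1 p2 1 p4 0 0 1
p1 (pos 1,3,5,7): XOR of data positions = 1⊕0⊕1 = 0
p2 (pos 2,3,6,7): XOR of data positions = 1⊕0⊕1 = 0
p4 (pos 4,5,6,7): XOR of data positions = 0⊕0⊕1 = 1
Codeword: 0011001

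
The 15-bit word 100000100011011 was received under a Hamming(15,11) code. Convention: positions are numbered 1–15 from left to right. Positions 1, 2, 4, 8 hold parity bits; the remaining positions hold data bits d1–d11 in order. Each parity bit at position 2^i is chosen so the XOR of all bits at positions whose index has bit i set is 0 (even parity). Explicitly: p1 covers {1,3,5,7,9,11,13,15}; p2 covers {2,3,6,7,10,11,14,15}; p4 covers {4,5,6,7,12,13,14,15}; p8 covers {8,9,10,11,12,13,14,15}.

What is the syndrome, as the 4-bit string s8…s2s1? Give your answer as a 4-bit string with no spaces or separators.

s1 (pos 1,3,5,7,9,11,13,15): 1⊕0⊕0⊕1⊕0⊕1⊕0⊕1 = 0
s2 (pos 2,3,6,7,10,11,14,15): 0⊕0⊕0⊕1⊕0⊕1⊕1⊕1 = 0
s4 (pos 4,5,6,7,12,13,14,15): 0⊕0⊕0⊕1⊕1⊕0⊕1⊕1 = 0
s8 (pos 8,9,10,11,12,13,14,15): 0⊕0⊕0⊕1⊕1⊕0⊕1⊕1 = 0
Syndrome s8…s1 = 0000 → no error.

0000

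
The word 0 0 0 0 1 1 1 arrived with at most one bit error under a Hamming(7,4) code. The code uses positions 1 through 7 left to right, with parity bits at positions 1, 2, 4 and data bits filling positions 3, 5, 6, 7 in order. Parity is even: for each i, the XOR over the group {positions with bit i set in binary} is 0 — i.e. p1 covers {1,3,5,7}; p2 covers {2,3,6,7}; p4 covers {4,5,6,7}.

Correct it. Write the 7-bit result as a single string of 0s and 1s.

s1 (pos 1,3,5,7): 0⊕0⊕1⊕1 = 0
s2 (pos 2,3,6,7): 0⊕0⊕1⊕1 = 0
s4 (pos 4,5,6,7): 0⊕1⊕1⊕1 = 1
Syndrome s4…s1 = 100 → error at position 4.
Flip position 4: 0000111 → 0001111

0001111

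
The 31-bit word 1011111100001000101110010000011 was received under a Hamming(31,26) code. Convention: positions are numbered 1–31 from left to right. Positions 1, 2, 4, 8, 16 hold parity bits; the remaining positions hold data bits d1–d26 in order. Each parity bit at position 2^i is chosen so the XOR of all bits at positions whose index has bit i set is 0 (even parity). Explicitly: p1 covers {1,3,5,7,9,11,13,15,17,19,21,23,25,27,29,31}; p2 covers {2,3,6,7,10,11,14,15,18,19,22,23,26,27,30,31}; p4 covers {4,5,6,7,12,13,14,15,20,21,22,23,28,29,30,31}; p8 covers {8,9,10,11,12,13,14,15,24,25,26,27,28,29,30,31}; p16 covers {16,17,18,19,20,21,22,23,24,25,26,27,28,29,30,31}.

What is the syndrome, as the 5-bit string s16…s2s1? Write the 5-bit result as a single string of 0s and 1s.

s1 (pos 1,3,5,7,9,11,13,15,17,19,21,23,25,27,29,31): 1⊕1⊕1⊕1⊕0⊕0⊕1⊕0⊕1⊕1⊕1⊕0⊕0⊕0⊕0⊕1 = 1
s2 (pos 2,3,6,7,10,11,14,15,18,19,22,23,26,27,30,31): 0⊕1⊕1⊕1⊕0⊕0⊕0⊕0⊕0⊕1⊕0⊕0⊕0⊕0⊕1⊕1 = 0
s4 (pos 4,5,6,7,12,13,14,15,20,21,22,23,28,29,30,31): 1⊕1⊕1⊕1⊕0⊕1⊕0⊕0⊕1⊕1⊕0⊕0⊕0⊕0⊕1⊕1 = 1
s8 (pos 8,9,10,11,12,13,14,15,24,25,26,27,28,29,30,31): 1⊕0⊕0⊕0⊕0⊕1⊕0⊕0⊕1⊕0⊕0⊕0⊕0⊕0⊕1⊕1 = 1
s16 (pos 16,17,18,19,20,21,22,23,24,25,26,27,28,29,30,31): 0⊕1⊕0⊕1⊕1⊕1⊕0⊕0⊕1⊕0⊕0⊕0⊕0⊕0⊕1⊕1 = 1
Syndrome s16…s1 = 11101 → error at position 29.

11101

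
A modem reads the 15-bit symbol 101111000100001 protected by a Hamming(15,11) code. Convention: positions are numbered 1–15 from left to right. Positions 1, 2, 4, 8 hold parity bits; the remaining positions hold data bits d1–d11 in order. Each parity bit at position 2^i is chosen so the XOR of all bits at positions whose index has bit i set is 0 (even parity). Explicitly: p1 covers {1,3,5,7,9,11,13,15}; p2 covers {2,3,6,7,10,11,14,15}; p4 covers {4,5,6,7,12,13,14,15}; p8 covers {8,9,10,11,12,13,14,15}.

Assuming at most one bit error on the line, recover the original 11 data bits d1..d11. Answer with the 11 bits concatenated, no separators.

s1 (pos 1,3,5,7,9,11,13,15): 1⊕1⊕1⊕0⊕0⊕0⊕0⊕1 = 0
s2 (pos 2,3,6,7,10,11,14,15): 0⊕1⊕1⊕0⊕1⊕0⊕0⊕1 = 0
s4 (pos 4,5,6,7,12,13,14,15): 1⊕1⊕1⊕0⊕0⊕0⊕0⊕1 = 0
s8 (pos 8,9,10,11,12,13,14,15): 0⊕0⊕1⊕0⊕0⊕0⊕0⊕1 = 0
Syndrome s8…s1 = 0000 → no error.
Read data bits from positions 3,5,6,7,9,10,11,12,13,14,15: 11100100001

11100100001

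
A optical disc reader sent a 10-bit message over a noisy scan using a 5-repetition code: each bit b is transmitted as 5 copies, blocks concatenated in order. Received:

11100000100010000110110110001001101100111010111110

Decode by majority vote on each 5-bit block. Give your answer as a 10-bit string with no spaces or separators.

Block 1 (11100): 3 ones → 1
Block 2 (00010): 1 one → 0
Block 3 (00100): 1 one → 0
Block 4 (00110): 2 ones → 0
Block 5 (11011): 4 ones → 1
Block 6 (00010): 1 one → 0
Block 7 (01101): 3 ones → 1
Block 8 (10011): 3 ones → 1
Block 9 (10101): 3 ones → 1
Block 10 (11110): 4 ones → 1

1000101111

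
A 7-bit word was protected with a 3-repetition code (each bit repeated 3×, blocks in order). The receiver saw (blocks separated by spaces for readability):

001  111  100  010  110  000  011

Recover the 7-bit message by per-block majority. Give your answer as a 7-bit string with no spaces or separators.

Block 1 (001): 1 one → 0
Block 2 (111): 3 ones → 1
Block 3 (100): 1 one → 0
Block 4 (010): 1 one → 0
Block 5 (110): 2 ones → 1
Block 6 (000): 0 ones → 0
Block 7 (011): 2 ones → 1

0100101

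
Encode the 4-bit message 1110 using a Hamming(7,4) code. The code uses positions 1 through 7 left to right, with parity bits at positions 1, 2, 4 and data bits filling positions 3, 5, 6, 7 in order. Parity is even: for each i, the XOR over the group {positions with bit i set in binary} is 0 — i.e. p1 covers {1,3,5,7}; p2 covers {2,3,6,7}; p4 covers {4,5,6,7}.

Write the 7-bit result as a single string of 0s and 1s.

Place data at non-parity positions: p1 p2 1 p4 1 1 0
p1 (pos 1,3,5,7): XOR of data positions = 1⊕1⊕0 = 0
p2 (pos 2,3,6,7): XOR of data positions = 1⊕1⊕0 = 0
p4 (pos 4,5,6,7): XOR of data positions = 1⊕1⊕0 = 0
Codeword: 0010110

0010110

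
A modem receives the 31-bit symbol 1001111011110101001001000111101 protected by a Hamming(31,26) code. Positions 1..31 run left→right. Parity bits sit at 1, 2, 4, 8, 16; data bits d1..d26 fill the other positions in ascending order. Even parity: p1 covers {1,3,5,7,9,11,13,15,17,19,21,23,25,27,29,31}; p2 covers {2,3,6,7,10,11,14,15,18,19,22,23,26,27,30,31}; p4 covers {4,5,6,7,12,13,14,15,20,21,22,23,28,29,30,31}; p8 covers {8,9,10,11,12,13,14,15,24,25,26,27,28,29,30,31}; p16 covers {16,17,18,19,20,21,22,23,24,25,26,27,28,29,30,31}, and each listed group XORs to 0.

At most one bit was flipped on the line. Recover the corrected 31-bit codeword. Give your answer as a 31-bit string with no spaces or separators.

0001111011110101001001000111101

s1 (pos 1,3,5,7,9,11,13,15,17,19,21,23,25,27,29,31): 1⊕0⊕1⊕1⊕1⊕1⊕0⊕0⊕0⊕1⊕0⊕0⊕0⊕1⊕1⊕1 = 1
s2 (pos 2,3,6,7,10,11,14,15,18,19,22,23,26,27,30,31): 0⊕0⊕1⊕1⊕1⊕1⊕1⊕0⊕0⊕1⊕1⊕0⊕1⊕1⊕0⊕1 = 0
s4 (pos 4,5,6,7,12,13,14,15,20,21,22,23,28,29,30,31): 1⊕1⊕1⊕1⊕1⊕0⊕1⊕0⊕0⊕0⊕1⊕0⊕1⊕1⊕0⊕1 = 0
s8 (pos 8,9,10,11,12,13,14,15,24,25,26,27,28,29,30,31): 0⊕1⊕1⊕1⊕1⊕0⊕1⊕0⊕0⊕0⊕1⊕1⊕1⊕1⊕0⊕1 = 0
s16 (pos 16,17,18,19,20,21,22,23,24,25,26,27,28,29,30,31): 1⊕0⊕0⊕1⊕0⊕0⊕1⊕0⊕0⊕0⊕1⊕1⊕1⊕1⊕0⊕1 = 0
Syndrome s16…s1 = 00001 → error at position 1.
Flip position 1: 1001111011110101001001000111101 → 0001111011110101001001000111101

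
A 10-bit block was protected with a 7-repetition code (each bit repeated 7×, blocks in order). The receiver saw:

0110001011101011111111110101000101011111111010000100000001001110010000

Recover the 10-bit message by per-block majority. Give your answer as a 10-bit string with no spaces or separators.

Block 1 (0110001): 3 ones → 0
Block 2 (0111010): 4 ones → 1
Block 3 (1111111): 7 ones → 1
Block 4 (1110101): 5 ones → 1
Block 5 (0001010): 2 ones → 0
Block 6 (1111111): 7 ones → 1
Block 7 (1010000): 2 ones → 0
Block 8 (1000000): 1 one → 0
Block 9 (0100111): 4 ones → 1
Block 10 (0010000): 1 one → 0

0111010010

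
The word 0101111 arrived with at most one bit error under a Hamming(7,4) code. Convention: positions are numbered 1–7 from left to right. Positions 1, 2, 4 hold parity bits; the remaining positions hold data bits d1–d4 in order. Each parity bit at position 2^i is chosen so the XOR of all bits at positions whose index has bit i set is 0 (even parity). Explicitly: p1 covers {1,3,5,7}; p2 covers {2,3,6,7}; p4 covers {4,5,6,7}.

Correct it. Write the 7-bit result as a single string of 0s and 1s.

s1 (pos 1,3,5,7): 0⊕0⊕1⊕1 = 0
s2 (pos 2,3,6,7): 1⊕0⊕1⊕1 = 1
s4 (pos 4,5,6,7): 1⊕1⊕1⊕1 = 0
Syndrome s4…s1 = 010 → error at position 2.
Flip position 2: 0101111 → 0001111

0001111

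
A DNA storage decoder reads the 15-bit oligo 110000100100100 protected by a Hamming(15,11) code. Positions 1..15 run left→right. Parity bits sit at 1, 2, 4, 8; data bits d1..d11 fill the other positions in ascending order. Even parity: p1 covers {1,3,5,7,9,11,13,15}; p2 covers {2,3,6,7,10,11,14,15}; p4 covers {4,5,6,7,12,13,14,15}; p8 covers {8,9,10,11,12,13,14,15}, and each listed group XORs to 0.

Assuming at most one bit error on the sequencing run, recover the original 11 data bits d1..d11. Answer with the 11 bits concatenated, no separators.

s1 (pos 1,3,5,7,9,11,13,15): 1⊕0⊕0⊕1⊕0⊕0⊕1⊕0 = 1
s2 (pos 2,3,6,7,10,11,14,15): 1⊕0⊕0⊕1⊕1⊕0⊕0⊕0 = 1
s4 (pos 4,5,6,7,12,13,14,15): 0⊕0⊕0⊕1⊕0⊕1⊕0⊕0 = 0
s8 (pos 8,9,10,11,12,13,14,15): 0⊕0⊕1⊕0⊕0⊕1⊕0⊕0 = 0
Syndrome s8…s1 = 0011 → error at position 3.
Flip position 3: 110000100100100 → 111000100100100
Read data bits from positions 3,5,6,7,9,10,11,12,13,14,15: 10010100100

10010100100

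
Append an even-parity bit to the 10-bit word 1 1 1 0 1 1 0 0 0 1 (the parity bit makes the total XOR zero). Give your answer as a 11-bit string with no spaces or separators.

11101100010

XOR of the 10 data bits: 1⊕1⊕1⊕0⊕1⊕1⊕0⊕0⊕0⊕1 = 0
Parity bit = 0 (so all 11 bits XOR to 0).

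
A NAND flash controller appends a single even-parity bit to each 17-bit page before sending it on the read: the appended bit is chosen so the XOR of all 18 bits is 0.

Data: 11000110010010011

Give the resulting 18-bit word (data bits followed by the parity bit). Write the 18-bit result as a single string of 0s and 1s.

XOR of the 17 data bits: 1⊕1⊕0⊕0⊕0⊕1⊕1⊕0⊕0⊕1⊕0⊕0⊕1⊕0⊕0⊕1⊕1 = 0
Parity bit = 0 (so all 18 bits XOR to 0).

110001100100100110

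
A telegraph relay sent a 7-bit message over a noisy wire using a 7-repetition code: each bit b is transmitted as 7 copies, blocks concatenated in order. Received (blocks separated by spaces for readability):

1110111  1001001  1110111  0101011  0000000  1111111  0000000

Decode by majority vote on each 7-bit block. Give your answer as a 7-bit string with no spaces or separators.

Block 1 (1110111): 6 ones → 1
Block 2 (1001001): 3 ones → 0
Block 3 (1110111): 6 ones → 1
Block 4 (0101011): 4 ones → 1
Block 5 (0000000): 0 ones → 0
Block 6 (1111111): 7 ones → 1
Block 7 (0000000): 0 ones → 0

1011010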